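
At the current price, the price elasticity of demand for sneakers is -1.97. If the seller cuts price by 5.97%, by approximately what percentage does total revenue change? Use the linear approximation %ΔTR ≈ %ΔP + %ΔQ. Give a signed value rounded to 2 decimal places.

+5.79%

%ΔQ ≈ Ed × %ΔP = (-1.97) × (-5.97%) = +11.7609%
%ΔTR ≈ %ΔP + %ΔQ = (-5.97%) + (+11.7609%) = +5.7909%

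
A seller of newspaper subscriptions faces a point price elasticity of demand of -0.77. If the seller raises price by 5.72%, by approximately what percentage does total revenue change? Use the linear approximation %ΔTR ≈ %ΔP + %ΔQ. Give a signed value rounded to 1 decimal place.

%ΔQ ≈ Ed × %ΔP = (-0.77) × (+5.72%) = -4.4044%
%ΔTR ≈ %ΔP + %ΔQ = (+5.72%) + (-4.4044%) = +1.3156%

+1.3%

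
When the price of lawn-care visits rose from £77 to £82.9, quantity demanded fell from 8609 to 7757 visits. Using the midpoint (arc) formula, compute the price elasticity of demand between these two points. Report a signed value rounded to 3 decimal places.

%ΔQ = (7757 − 8609) / [(8609 + 7757)/2] = -852/8183 = -0.104118…
%ΔP = (82.9 − 77) / [(77 + 82.9)/2] = 5.9/79.95 = 0.073796…
Arc Ed = %ΔQ / %ΔP = (-852/8183) / (5.9/79.95) = -1.41089…

-1.411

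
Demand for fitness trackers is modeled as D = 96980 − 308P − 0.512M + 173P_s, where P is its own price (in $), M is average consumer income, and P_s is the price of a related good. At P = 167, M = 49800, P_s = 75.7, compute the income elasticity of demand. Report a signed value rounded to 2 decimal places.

-0.77

At the given values, D = 96980 − 308(167) − 0.512(49800) + 173(75.7) = 33142.5.
∂D/∂M = -0.512.
E = (-0.512) × (49800/33142.5) = -0.7693…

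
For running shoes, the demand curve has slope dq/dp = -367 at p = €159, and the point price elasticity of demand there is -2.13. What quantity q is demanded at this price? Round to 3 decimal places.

Ed = (dq/dp)·(p/q) ⇒ q = (dq/dp)·p/Ed = (-367)·159/(-2.13) = 27395.77464…

27395.775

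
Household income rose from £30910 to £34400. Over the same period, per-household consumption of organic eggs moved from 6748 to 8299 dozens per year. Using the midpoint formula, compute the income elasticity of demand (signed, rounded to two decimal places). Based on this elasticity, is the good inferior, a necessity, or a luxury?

%ΔQ = (8299 − 6748)/[( 6748 + 8299)/2] = 1551/7523.5 = 0.206154…
%ΔIncome = (34400 − 30910)/[( 30910 + 34400)/2] = 3490/32655 = 0.106874…
E_income = (1551/7523.5) / (3490/32655) = 1.9289…
E_income > 1 ⇒ normal good, luxury.

1.93; luxury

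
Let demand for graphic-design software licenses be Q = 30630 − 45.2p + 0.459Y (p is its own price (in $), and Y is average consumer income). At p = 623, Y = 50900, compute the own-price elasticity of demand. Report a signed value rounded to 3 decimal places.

-1.090

At the given values, Q = 30630 − 45.2(623) + 0.459(50900) = 25833.5.
∂Q/∂p = −45.2.
E = (-45.2) × (623/25833.5) = -1.09004…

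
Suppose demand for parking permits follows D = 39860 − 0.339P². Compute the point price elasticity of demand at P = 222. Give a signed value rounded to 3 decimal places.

dD/dP = −2·0.339·P = -150.516. At P = 222, D = 23152.724.
Ed = (dD/dP)·(P/D) = (-150.516) × (222/23152.724) = -1.44322…

-1.443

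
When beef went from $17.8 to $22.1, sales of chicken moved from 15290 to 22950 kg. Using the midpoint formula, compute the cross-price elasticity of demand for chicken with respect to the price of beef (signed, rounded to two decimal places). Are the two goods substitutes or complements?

%ΔQ_{chicken} = (22950 − 15290)/avg = 7660/19120 = 0.400627…
%ΔP_{beef} = (22.1 − 17.8)/avg = 4.3/19.95 = 0.215538…
E_cross = (7660/19120) / (4.3/19.95) = 1.8587…
E_cross > 0 ⇒ the goods are substitutes.

1.86; substitutes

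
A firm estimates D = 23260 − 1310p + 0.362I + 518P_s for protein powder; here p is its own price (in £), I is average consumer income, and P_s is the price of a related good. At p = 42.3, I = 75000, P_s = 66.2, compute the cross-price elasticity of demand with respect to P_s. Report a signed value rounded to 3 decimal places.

At the given values, D = 23260 − 1310(42.3) + 0.362(75000) + 518(66.2) = 29288.6.
∂D/∂P_s = 518.
E = (518) × (66.2/29288.6) = 1.17081…

1.171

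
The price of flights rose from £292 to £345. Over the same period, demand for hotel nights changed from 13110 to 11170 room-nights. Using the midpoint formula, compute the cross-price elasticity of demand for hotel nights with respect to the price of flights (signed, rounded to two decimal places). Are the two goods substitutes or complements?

%ΔQ_{hotel nights} = (11170 − 13110)/avg = -1940/12140 = -0.159802…
%ΔP_{flights} = (345 − 292)/avg = 53/318.5 = 0.166405…
E_cross = (-1940/12140) / (53/318.5) = -0.9603…
E_cross < 0 ⇒ the goods are complements.

-0.96; complements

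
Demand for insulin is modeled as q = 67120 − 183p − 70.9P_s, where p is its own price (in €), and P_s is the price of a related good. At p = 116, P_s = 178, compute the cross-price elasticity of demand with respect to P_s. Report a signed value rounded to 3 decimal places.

-0.379

At the given values, q = 67120 − 183(116) − 70.9(178) = 33271.8.
∂q/∂P_s = -70.9.
E = (-70.9) × (178/33271.8) = -0.37930…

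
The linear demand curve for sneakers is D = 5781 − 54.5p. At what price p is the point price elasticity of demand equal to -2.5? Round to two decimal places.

75.77

Ed = −54.5p/(5781 − 54.5p). Set this equal to -2.5:
54.5p = 2.5·(5781 − 54.5p) ⇒ 54.5p(1 + 2.5) = 2.5·5781
p = 2.5·5781 / (54.5·3.5) = 75.7667…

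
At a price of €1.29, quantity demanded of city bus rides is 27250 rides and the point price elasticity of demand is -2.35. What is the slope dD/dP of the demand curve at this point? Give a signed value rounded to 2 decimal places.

-49641.47

Ed = (dD/dP)·(P/D) ⇒ dD/dP = Ed·D/P = (-2.35)·27250/1.29 = -49641.4728…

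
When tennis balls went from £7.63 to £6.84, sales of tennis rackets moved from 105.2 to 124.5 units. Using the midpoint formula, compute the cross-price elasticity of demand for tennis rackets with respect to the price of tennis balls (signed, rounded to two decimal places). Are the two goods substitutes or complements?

%ΔQ_{tennis rackets} = (124.5 − 105.2)/avg = 19.3/114.85 = 0.168045…
%ΔP_{tennis balls} = (6.84 − 7.63)/avg = -0.79/7.235 = -0.109191…
E_cross = (19.3/114.85) / (-0.79/7.235) = -1.5389…
E_cross < 0 ⇒ the goods are complements.

-1.54; complements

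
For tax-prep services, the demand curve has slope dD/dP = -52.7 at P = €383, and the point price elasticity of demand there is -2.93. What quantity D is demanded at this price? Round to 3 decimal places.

6888.771

Ed = (dD/dP)·(P/D) ⇒ D = (dD/dP)·P/Ed = (-52.7)·383/(-2.93) = 6888.77133…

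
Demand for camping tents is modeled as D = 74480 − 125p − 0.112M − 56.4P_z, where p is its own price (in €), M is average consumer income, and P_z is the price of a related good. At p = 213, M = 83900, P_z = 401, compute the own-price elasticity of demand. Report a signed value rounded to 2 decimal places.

-1.68

At the given values, D = 74480 − 125(213) − 0.112(83900) − 56.4(401) = 15841.8.
∂D/∂p = −125.
E = (-125) × (213/15841.8) = -1.6806…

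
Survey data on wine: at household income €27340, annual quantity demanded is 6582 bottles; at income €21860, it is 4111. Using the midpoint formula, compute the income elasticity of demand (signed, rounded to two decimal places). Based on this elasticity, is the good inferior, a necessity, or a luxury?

2.07; luxury

%ΔQ = (4111 − 6582)/[( 6582 + 4111)/2] = -2471/5346.5 = -0.462171…
%ΔIncome = (21860 − 27340)/[( 27340 + 21860)/2] = -5480/24600 = -0.222764…
E_income = (-2471/5346.5) / (-5480/24600) = 2.0747…
E_income > 1 ⇒ normal good, luxury.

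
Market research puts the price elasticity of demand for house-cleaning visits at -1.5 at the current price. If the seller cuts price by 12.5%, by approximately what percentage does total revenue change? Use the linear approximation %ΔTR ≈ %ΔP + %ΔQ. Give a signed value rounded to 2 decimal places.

%ΔQ ≈ Ed × %ΔP = (-1.5) × (-12.5%) = +18.7500%
%ΔTR ≈ %ΔP + %ΔQ = (-12.5%) + (+18.7500%) = +6.2500%

+6.25%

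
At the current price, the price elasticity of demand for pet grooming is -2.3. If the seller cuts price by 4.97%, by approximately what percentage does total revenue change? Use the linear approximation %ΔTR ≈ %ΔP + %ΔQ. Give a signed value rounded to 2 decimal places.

%ΔQ ≈ Ed × %ΔP = (-2.3) × (-4.97%) = +11.4310%
%ΔTR ≈ %ΔP + %ΔQ = (-4.97%) + (+11.4310%) = +6.4610%

+6.46%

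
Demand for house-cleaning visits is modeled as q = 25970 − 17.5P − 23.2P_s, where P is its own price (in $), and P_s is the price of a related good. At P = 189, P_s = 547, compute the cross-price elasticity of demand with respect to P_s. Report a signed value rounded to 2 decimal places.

-1.27

At the given values, q = 25970 − 17.5(189) − 23.2(547) = 9972.1.
∂q/∂P_s = -23.2.
E = (-23.2) × (547/9972.1) = -1.2725…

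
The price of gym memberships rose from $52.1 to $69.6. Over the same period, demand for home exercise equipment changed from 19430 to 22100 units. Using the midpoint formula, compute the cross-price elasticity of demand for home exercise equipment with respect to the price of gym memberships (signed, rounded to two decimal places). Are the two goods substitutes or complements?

%ΔQ_{home exercise equipment} = (22100 − 19430)/avg = 2670/20765 = 0.128581…
%ΔP_{gym memberships} = (69.6 − 52.1)/avg = 17.5/60.85 = 0.287592…
E_cross = (2670/20765) / (17.5/60.85) = 0.4470…
E_cross > 0 ⇒ the goods are substitutes.

0.45; substitutes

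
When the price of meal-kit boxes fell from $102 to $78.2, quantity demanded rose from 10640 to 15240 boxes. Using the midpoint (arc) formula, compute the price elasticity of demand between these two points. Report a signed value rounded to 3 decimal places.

-1.346

%ΔQ = (15240 − 10640) / [(10640 + 15240)/2] = 4600/12940 = 0.355486…
%ΔP = (78.2 − 102) / [(102 + 78.2)/2] = -23.8/90.1 = -0.264150…
Arc Ed = %ΔQ / %ΔP = (4600/12940) / (-23.8/90.1) = -1.34577…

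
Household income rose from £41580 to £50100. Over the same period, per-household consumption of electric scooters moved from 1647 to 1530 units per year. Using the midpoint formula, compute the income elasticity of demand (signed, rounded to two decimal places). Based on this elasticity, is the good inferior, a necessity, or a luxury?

%ΔQ = (1530 − 1647)/[( 1647 + 1530)/2] = -117/1588.5 = -0.073654…
%ΔIncome = (50100 − 41580)/[( 41580 + 50100)/2] = 8520/45840 = 0.185863…
E_income = (-117/1588.5) / (8520/45840) = -0.3962…
E_income < 0 ⇒ inferior good.

-0.40; inferior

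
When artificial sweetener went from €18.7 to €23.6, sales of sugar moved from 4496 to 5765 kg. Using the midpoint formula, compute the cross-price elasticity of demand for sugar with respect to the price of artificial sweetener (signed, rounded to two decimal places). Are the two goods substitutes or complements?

1.07; substitutes

%ΔQ_{sugar} = (5765 − 4496)/avg = 1269/5130.5 = 0.247344…
%ΔP_{artificial sweetener} = (23.6 − 18.7)/avg = 4.9/21.15 = 0.231678…
E_cross = (1269/5130.5) / (4.9/21.15) = 1.0676…
E_cross > 0 ⇒ the goods are substitutes.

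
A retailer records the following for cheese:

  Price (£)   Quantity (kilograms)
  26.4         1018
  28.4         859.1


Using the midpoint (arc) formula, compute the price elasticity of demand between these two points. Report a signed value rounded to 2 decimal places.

-2.32

%ΔQ = (859.1 − 1018) / [(1018 + 859.1)/2] = -158.9/938.55 = -0.169303…
%ΔP = (28.4 − 26.4) / [(26.4 + 28.4)/2] = 2/27.4 = 0.072992…
Arc Ed = %ΔQ / %ΔP = (-158.9/938.55) / (2/27.4) = -2.3194…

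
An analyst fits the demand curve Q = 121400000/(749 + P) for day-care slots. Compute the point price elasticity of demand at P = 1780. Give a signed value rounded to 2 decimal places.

dQ/dP = −121400000/(749 + P)² = -18.9811. At P = 1780, Q = 48003.2.
Ed = (dQ/dP)·(P/Q) = (-18.9811) × (1780/48003.2) = -0.7038…

-0.70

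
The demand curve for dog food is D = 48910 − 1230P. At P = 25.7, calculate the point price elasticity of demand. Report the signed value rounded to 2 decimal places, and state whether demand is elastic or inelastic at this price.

-1.83; elastic

dD/dP = −1230. At P = 25.7, D = 48910 − 1230(25.7) = 17299.
Ed = (dD/dP)·(P/D) = −1230 × (25.7/17299) = -1.8273…
|Ed| = 1.83 > 1, so demand is elastic.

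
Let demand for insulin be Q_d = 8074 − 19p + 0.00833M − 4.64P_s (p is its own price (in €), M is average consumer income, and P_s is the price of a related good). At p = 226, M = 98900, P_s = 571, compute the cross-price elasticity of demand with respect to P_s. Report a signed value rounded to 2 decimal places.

-1.36

At the given values, Q_d = 8074 − 19(226) + 0.00833(98900) − 4.64(571) = 1954.397.
∂Q_d/∂P_s = -4.64.
E = (-4.64) × (571/1954.397) = -1.3556…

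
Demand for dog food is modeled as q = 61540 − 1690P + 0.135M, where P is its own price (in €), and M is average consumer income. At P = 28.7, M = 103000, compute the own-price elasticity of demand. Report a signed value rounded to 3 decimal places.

-1.800

At the given values, q = 61540 − 1690(28.7) + 0.135(103000) = 26942.
∂q/∂P = −1690.
E = (-1690) × (28.7/26942) = -1.80027…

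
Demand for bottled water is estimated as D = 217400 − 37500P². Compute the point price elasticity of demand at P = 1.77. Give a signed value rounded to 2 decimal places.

dD/dP = −2·37500·P = -132750. At P = 1.77, D = 99916.25.
Ed = (dD/dP)·(P/D) = (-132750) × (1.77/99916.25) = -2.3516…

-2.35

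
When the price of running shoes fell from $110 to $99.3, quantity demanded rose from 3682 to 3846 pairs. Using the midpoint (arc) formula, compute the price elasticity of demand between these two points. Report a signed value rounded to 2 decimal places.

%ΔQ = (3846 − 3682) / [(3682 + 3846)/2] = 164/3764 = 0.043570…
%ΔP = (99.3 − 110) / [(110 + 99.3)/2] = -10.7/104.65 = -0.102245…
Arc Ed = %ΔQ / %ΔP = (164/3764) / (-10.7/104.65) = -0.4261…

-0.43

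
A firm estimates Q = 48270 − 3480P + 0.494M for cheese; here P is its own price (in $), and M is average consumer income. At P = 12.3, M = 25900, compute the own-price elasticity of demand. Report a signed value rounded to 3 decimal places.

At the given values, Q = 48270 − 3480(12.3) + 0.494(25900) = 18260.6.
∂Q/∂P = −3480.
E = (-3480) × (12.3/18260.6) = -2.34406…

-2.344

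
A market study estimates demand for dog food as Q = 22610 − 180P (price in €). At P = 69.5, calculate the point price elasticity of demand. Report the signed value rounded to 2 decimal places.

dQ/dP = −180. At P = 69.5, Q = 22610 − 180(69.5) = 10100.
Ed = (dQ/dP)·(P/Q) = −180 × (69.5/10100) = -1.2386…

-1.24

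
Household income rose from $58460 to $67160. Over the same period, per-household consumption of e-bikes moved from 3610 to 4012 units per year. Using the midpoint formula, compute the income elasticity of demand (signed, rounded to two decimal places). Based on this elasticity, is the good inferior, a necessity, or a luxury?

%ΔQ = (4012 − 3610)/[( 3610 + 4012)/2] = 402/3811 = 0.105484…
%ΔIncome = (67160 − 58460)/[( 58460 + 67160)/2] = 8700/62810 = 0.138512…
E_income = (402/3811) / (8700/62810) = 0.7615…
0 < E_income < 1 ⇒ normal good, necessity.

0.76; necessity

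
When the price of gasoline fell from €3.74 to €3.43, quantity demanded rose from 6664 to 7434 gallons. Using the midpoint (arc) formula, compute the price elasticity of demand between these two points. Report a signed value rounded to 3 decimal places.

-1.263

%ΔQ = (7434 − 6664) / [(6664 + 7434)/2] = 770/7049 = 0.109235…
%ΔP = (3.43 − 3.74) / [(3.74 + 3.43)/2] = -0.31/3.585 = -0.086471…
Arc Ed = %ΔQ / %ΔP = (770/7049) / (-0.31/3.585) = -1.26325…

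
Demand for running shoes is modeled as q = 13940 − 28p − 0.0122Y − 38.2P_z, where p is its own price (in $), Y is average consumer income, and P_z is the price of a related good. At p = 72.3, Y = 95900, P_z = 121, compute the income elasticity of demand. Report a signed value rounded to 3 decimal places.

-0.191

At the given values, q = 13940 − 28(72.3) − 0.0122(95900) − 38.2(121) = 6123.42.
∂q/∂Y = -0.0122.
E = (-0.0122) × (95900/6123.42) = -0.19106…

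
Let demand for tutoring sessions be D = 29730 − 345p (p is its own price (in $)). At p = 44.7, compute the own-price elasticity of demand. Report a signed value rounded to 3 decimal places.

-1.078

At the given values, D = 29730 − 345(44.7) = 14308.5.
∂D/∂p = −345.
E = (-345) × (44.7/14308.5) = -1.07778…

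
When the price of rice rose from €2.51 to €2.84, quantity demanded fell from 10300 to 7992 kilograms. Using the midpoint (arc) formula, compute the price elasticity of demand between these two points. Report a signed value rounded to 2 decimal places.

-2.05

%ΔQ = (7992 − 10300) / [(10300 + 7992)/2] = -2308/9146 = -0.252350…
%ΔP = (2.84 − 2.51) / [(2.51 + 2.84)/2] = 0.33/2.675 = 0.123364…
Arc Ed = %ΔQ / %ΔP = (-2308/9146) / (0.33/2.675) = -2.0455…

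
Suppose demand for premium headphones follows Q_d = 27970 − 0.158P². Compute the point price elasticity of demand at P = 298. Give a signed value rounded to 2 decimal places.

dQ_d/dP = −2·0.158·P = -94.168. At P = 298, Q_d = 13938.968.
Ed = (dQ_d/dP)·(P/Q_d) = (-94.168) × (298/13938.968) = -2.0132…

-2.01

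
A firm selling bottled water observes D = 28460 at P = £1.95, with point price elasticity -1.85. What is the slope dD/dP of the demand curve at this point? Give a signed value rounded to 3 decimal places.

Ed = (dD/dP)·(P/D) ⇒ dD/dP = Ed·D/P = (-1.85)·28460/1.95 = -27000.51282…

-27000.513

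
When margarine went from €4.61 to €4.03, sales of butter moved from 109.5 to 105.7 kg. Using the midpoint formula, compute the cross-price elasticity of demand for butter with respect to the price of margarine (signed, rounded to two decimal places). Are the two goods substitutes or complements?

%ΔQ_{butter} = (105.7 − 109.5)/avg = -3.8/107.6 = -0.035315…
%ΔP_{margarine} = (4.03 − 4.61)/avg = -0.58/4.32 = -0.134259…
E_cross = (-3.8/107.6) / (-0.58/4.32) = 0.2630…
E_cross > 0 ⇒ the goods are substitutes.

0.26; substitutes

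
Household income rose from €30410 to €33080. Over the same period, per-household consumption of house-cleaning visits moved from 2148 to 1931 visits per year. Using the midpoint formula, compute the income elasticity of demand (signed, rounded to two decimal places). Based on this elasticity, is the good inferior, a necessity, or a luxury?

%ΔQ = (1931 − 2148)/[( 2148 + 1931)/2] = -217/2039.5 = -0.106398…
%ΔIncome = (33080 − 30410)/[( 30410 + 33080)/2] = 2670/31745 = 0.084107…
E_income = (-217/2039.5) / (2670/31745) = -1.2650…
E_income < 0 ⇒ inferior good.

-1.27; inferior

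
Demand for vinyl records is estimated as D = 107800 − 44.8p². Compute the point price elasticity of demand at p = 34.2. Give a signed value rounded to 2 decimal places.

-1.89

dD/dp = −2·44.8·p = -3064.32. At p = 34.2, D = 55400.128.
Ed = (dD/dp)·(p/D) = (-3064.32) × (34.2/55400.128) = -1.8916…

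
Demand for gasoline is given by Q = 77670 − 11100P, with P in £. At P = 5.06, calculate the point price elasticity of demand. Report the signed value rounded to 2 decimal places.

-2.61

dQ/dP = −11100. At P = 5.06, Q = 77670 − 11100(5.06) = 21504.
Ed = (dQ/dP)·(P/Q) = −11100 × (5.06/21504) = -2.6118…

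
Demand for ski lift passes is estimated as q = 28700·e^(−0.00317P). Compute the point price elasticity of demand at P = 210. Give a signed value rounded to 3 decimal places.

dq/dP = −0.00317·q = -46.7554. At P = 210, q = 14749.3.
Ed = (dq/dP)·(P/q) = (-46.7554) × (210/14749.3) = -0.6657

-0.666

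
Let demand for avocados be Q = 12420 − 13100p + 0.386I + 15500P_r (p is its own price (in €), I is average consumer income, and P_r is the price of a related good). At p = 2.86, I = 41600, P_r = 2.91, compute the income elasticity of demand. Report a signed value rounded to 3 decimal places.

At the given values, Q = 12420 − 13100(2.86) + 0.386(41600) + 15500(2.91) = 36116.6.
∂Q/∂I = 0.386.
E = (0.386) × (41600/36116.6) = 0.44460…

0.445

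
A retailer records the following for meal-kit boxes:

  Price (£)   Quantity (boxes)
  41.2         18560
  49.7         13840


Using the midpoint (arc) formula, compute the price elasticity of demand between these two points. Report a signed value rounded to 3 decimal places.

%ΔQ = (13840 − 18560) / [(18560 + 13840)/2] = -4720/16200 = -0.291358…
%ΔP = (49.7 − 41.2) / [(41.2 + 49.7)/2] = 8.5/45.45 = 0.187018…
Arc Ed = %ΔQ / %ΔP = (-4720/16200) / (8.5/45.45) = -1.55790…

-1.558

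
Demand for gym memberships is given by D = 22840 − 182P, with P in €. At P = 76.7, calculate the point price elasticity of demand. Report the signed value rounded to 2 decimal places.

dD/dP = −182. At P = 76.7, D = 22840 − 182(76.7) = 8880.6.
Ed = (dD/dP)·(P/D) = −182 × (76.7/8880.6) = -1.5718…

-1.57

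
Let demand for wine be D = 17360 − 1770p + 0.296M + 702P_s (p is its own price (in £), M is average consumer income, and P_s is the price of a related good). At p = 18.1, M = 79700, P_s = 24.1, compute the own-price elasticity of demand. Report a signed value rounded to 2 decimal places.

At the given values, D = 17360 − 1770(18.1) + 0.296(79700) + 702(24.1) = 25832.4.
∂D/∂p = −1770.
E = (-1770) × (18.1/25832.4) = -1.2401…

-1.24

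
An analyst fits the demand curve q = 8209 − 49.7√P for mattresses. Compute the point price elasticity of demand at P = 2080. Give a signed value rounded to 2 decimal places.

dq/dP = −49.7/(2√P) = -0.544872. At P = 2080, q = 5942.33.
Ed = (dq/dP)·(P/q) = (-0.544872) × (2080/5942.33) = -0.1907…

-0.19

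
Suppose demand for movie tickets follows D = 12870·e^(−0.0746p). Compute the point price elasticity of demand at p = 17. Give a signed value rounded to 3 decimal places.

-1.268

dD/dp = −0.0746·D = -270.113. At p = 17, D = 3620.81.
Ed = (dD/dp)·(p/D) = (-270.113) × (17/3620.81) = -1.2682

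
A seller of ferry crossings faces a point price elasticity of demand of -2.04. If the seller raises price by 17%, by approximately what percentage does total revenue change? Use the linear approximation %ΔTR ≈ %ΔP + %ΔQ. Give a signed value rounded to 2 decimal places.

%ΔQ ≈ Ed × %ΔP = (-2.04) × (+17%) = -34.6800%
%ΔTR ≈ %ΔP + %ΔQ = (+17%) + (-34.6800%) = -17.6800%

-17.68%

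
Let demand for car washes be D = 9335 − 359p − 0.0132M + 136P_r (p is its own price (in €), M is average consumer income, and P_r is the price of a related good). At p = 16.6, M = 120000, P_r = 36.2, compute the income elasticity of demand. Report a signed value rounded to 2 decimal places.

-0.24

At the given values, D = 9335 − 359(16.6) − 0.0132(120000) + 136(36.2) = 6714.8.
∂D/∂M = -0.0132.
E = (-0.0132) × (120000/6714.8) = -0.2358…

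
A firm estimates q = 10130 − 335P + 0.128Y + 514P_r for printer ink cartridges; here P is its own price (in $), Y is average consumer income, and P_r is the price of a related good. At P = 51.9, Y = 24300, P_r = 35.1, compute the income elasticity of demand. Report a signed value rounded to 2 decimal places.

0.22

At the given values, q = 10130 − 335(51.9) + 0.128(24300) + 514(35.1) = 13895.3.
∂q/∂Y = 0.128.
E = (0.128) × (24300/13895.3) = 0.2238…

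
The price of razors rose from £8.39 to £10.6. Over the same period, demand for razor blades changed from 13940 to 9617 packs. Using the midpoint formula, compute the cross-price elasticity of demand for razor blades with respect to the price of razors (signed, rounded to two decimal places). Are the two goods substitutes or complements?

%ΔQ_{razor blades} = (9617 − 13940)/avg = -4323/11778.5 = -0.367024…
%ΔP_{razors} = (10.6 − 8.39)/avg = 2.21/9.495 = 0.232754…
E_cross = (-4323/11778.5) / (2.21/9.495) = -1.5768…
E_cross < 0 ⇒ the goods are complements.

-1.58; complements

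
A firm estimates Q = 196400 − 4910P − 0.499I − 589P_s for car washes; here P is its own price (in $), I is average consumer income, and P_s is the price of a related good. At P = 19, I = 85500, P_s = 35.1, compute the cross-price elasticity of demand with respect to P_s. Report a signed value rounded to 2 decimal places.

At the given values, Q = 196400 − 4910(19) − 0.499(85500) − 589(35.1) = 39771.6.
∂Q/∂P_s = -589.
E = (-589) × (35.1/39771.6) = -0.5198…

-0.52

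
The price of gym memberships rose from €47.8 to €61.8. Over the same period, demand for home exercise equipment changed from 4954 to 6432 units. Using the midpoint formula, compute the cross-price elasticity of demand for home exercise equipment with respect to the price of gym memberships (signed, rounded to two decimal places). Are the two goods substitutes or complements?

%ΔQ_{home exercise equipment} = (6432 − 4954)/avg = 1478/5693 = 0.259617…
%ΔP_{gym memberships} = (61.8 − 47.8)/avg = 14/54.8 = 0.255474…
E_cross = (1478/5693) / (14/54.8) = 1.0162…
E_cross > 0 ⇒ the goods are substitutes.

1.02; substitutes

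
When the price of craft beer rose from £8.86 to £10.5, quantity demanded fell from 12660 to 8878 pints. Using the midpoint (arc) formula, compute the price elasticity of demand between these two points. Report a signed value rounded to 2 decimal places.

%ΔQ = (8878 − 12660) / [(12660 + 8878)/2] = -3782/10769 = -0.351193…
%ΔP = (10.5 − 8.86) / [(8.86 + 10.5)/2] = 1.64/9.68 = 0.169421…
Arc Ed = %ΔQ / %ΔP = (-3782/10769) / (1.64/9.68) = -2.0728…

-2.07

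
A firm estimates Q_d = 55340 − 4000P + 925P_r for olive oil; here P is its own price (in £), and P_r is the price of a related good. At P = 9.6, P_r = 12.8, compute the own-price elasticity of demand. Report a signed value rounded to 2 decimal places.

At the given values, Q_d = 55340 − 4000(9.6) + 925(12.8) = 28780.
∂Q_d/∂P = −4000.
E = (-4000) × (9.6/28780) = -1.3342…

-1.33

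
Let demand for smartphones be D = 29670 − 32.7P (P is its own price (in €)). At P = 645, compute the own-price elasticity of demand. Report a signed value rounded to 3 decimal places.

-2.459

At the given values, D = 29670 − 32.7(645) = 8578.5.
∂D/∂P = −32.7.
E = (-32.7) × (645/8578.5) = -2.45864…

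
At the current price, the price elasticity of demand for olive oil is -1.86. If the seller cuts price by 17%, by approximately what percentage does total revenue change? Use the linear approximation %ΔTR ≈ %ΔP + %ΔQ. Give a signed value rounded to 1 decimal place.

+14.6%

%ΔQ ≈ Ed × %ΔP = (-1.86) × (-17%) = +31.6200%
%ΔTR ≈ %ΔP + %ΔQ = (-17%) + (+31.6200%) = +14.6200%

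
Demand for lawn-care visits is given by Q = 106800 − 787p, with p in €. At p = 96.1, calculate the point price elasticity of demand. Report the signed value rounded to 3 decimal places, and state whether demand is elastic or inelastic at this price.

dQ/dp = −787. At p = 96.1, Q = 106800 − 787(96.1) = 31169.3.
Ed = (dQ/dp)·(p/Q) = −787 × (96.1/31169.3) = -2.42644…
|Ed| = 2.426 > 1, so demand is elastic.

-2.426; elastic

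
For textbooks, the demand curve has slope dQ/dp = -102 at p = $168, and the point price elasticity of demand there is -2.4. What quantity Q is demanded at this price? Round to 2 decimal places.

Ed = (dQ/dp)·(p/Q) ⇒ Q = (dQ/dp)·p/Ed = (-102)·168/(-2.4) = 7140

7140.00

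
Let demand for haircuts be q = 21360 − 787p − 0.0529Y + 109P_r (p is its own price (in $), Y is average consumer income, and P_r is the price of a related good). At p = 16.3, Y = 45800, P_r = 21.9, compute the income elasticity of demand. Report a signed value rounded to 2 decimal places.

-0.29

At the given values, q = 21360 − 787(16.3) − 0.0529(45800) + 109(21.9) = 8496.18.
∂q/∂Y = -0.0529.
E = (-0.0529) × (45800/8496.18) = -0.2851…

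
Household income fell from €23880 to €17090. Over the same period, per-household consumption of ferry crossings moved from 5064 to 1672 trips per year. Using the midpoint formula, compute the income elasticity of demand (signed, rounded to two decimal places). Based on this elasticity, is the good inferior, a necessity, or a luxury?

3.04; luxury

%ΔQ = (1672 − 5064)/[( 5064 + 1672)/2] = -3392/3368 = -1.007125…
%ΔIncome = (17090 − 23880)/[( 23880 + 17090)/2] = -6790/20485 = -0.331462…
E_income = (-3392/3368) / (-6790/20485) = 3.0384…
E_income > 1 ⇒ normal good, luxury.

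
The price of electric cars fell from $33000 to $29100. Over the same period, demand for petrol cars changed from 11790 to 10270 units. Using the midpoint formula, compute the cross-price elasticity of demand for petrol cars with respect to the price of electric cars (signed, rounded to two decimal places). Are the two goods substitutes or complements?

%ΔQ_{petrol cars} = (10270 − 11790)/avg = -1520/11030 = -0.137805…
%ΔP_{electric cars} = (29100 − 33000)/avg = -3900/31050 = -0.125603…
E_cross = (-1520/11030) / (-3900/31050) = 1.0971…
E_cross > 0 ⇒ the goods are substitutes.

1.10; substitutes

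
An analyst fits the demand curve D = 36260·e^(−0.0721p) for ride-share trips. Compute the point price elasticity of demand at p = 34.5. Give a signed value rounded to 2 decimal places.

-2.49

dD/dp = −0.0721·D = -217.309. At p = 34.5, D = 3013.99.
Ed = (dD/dp)·(p/D) = (-217.309) × (34.5/3013.99) = -2.4874…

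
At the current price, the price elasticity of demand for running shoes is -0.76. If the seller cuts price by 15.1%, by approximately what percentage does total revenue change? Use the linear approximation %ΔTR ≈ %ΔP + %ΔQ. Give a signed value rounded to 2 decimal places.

%ΔQ ≈ Ed × %ΔP = (-0.76) × (-15.1%) = +11.4760%
%ΔTR ≈ %ΔP + %ΔQ = (-15.1%) + (+11.4760%) = -3.6240%

-3.62%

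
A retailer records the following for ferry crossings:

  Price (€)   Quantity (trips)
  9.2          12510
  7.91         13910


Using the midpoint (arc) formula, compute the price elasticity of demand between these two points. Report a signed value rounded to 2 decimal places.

-0.70

%ΔQ = (13910 − 12510) / [(12510 + 13910)/2] = 1400/13210 = 0.105980…
%ΔP = (7.91 − 9.2) / [(9.2 + 7.91)/2] = -1.29/8.555 = -0.150789…
Arc Ed = %ΔQ / %ΔP = (1400/13210) / (-1.29/8.555) = -0.7028…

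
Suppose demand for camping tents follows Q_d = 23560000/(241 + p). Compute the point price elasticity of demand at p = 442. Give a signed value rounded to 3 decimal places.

dQ_d/dp = −23560000/(241 + p)² = -50.5049. At p = 442, Q_d = 34494.9.
Ed = (dQ_d/dp)·(p/Q_d) = (-50.5049) × (442/34494.9) = -0.64714…

-0.647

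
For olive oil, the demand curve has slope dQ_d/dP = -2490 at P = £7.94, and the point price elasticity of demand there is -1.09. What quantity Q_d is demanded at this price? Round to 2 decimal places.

Ed = (dQ_d/dP)·(P/Q_d) ⇒ Q_d = (dQ_d/dP)·P/Ed = (-2490)·7.94/(-1.09) = 18138.1651…

18138.17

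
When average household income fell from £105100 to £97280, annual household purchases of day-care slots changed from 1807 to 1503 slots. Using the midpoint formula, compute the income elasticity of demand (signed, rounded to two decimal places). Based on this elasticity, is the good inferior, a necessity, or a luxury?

%ΔQ = (1503 − 1807)/[( 1807 + 1503)/2] = -304/1655 = -0.183685…
%ΔIncome = (97280 − 105100)/[( 105100 + 97280)/2] = -7820/101190 = -0.077280…
E_income = (-304/1655) / (-7820/101190) = 2.3768…
E_income > 1 ⇒ normal good, luxury.

2.38; luxury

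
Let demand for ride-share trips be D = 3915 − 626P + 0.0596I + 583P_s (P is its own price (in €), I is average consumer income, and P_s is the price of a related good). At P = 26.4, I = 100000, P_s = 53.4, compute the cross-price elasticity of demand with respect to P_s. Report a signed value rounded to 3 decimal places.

1.272

At the given values, D = 3915 − 626(26.4) + 0.0596(100000) + 583(53.4) = 24480.8.
∂D/∂P_s = 583.
E = (583) × (53.4/24480.8) = 1.27169…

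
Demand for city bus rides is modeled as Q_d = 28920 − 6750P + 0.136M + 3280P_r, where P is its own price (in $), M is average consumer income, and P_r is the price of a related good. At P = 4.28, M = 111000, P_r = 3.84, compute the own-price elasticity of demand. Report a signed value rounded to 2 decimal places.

-1.04

At the given values, Q_d = 28920 − 6750(4.28) + 0.136(111000) + 3280(3.84) = 27721.2.
∂Q_d/∂P = −6750.
E = (-6750) × (4.28/27721.2) = -1.0421…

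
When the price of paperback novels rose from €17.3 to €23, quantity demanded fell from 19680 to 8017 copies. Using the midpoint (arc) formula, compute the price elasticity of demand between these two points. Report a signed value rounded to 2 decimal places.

-2.98

%ΔQ = (8017 − 19680) / [(19680 + 8017)/2] = -11663/13848.5 = -0.842185…
%ΔP = (23 − 17.3) / [(17.3 + 23)/2] = 5.7/20.15 = 0.282878…
Arc Ed = %ΔQ / %ΔP = (-11663/13848.5) / (5.7/20.15) = -2.9771…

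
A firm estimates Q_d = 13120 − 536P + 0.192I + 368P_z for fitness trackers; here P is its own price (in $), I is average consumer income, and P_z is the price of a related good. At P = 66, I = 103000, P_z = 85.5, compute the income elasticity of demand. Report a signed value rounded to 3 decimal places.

At the given values, Q_d = 13120 − 536(66) + 0.192(103000) + 368(85.5) = 28984.
∂Q_d/∂I = 0.192.
E = (0.192) × (103000/28984) = 0.68230…

0.682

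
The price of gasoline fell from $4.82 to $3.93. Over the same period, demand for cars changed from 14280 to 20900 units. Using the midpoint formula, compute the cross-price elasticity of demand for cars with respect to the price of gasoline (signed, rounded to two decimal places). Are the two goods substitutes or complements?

%ΔQ_{cars} = (20900 − 14280)/avg = 6620/17590 = 0.376350…
%ΔP_{gasoline} = (3.93 − 4.82)/avg = -0.89/4.375 = -0.203428…
E_cross = (6620/17590) / (-0.89/4.375) = -1.8500…
E_cross < 0 ⇒ the goods are complements.

-1.85; complements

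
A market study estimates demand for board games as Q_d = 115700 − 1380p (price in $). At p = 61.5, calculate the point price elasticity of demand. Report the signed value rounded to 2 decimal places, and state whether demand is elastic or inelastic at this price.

-2.75; elastic

dQ_d/dp = −1380. At p = 61.5, Q_d = 115700 − 1380(61.5) = 30830.
Ed = (dQ_d/dp)·(p/Q_d) = −1380 × (61.5/30830) = -2.7528…
|Ed| = 2.75 > 1, so demand is elastic.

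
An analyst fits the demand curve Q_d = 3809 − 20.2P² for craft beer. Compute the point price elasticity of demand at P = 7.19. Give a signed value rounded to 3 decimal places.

-0.755

dQ_d/dP = −2·20.2·P = -290.476. At P = 7.19, Q_d = 2764.73878.
Ed = (dQ_d/dP)·(P/Q_d) = (-290.476) × (7.19/2764.73878) = -0.75541…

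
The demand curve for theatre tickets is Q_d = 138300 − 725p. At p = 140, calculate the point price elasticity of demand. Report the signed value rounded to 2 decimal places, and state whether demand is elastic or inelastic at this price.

dQ_d/dp = −725. At p = 140, Q_d = 138300 − 725(140) = 36800.
Ed = (dQ_d/dp)·(p/Q_d) = −725 × (140/36800) = -2.7581…
|Ed| = 2.76 > 1, so demand is elastic.

-2.76; elastic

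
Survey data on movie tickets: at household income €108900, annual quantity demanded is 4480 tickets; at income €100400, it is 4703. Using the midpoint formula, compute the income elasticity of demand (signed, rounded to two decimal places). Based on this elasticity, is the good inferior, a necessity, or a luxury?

-0.60; inferior

%ΔQ = (4703 − 4480)/[( 4480 + 4703)/2] = 223/4591.5 = 0.048568…
%ΔIncome = (100400 − 108900)/[( 108900 + 100400)/2] = -8500/104650 = -0.081223…
E_income = (223/4591.5) / (-8500/104650) = -0.5979…
E_income < 0 ⇒ inferior good.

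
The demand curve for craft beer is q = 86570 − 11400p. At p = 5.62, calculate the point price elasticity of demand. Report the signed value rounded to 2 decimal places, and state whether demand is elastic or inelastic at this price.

-2.85; elastic

dq/dp = −11400. At p = 5.62, q = 86570 − 11400(5.62) = 22502.
Ed = (dq/dp)·(p/q) = −11400 × (5.62/22502) = -2.8472…
|Ed| = 2.85 > 1, so demand is elastic.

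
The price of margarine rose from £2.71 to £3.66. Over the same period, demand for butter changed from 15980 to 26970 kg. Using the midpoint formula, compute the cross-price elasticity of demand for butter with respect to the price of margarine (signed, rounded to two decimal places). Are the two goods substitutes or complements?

1.72; substitutes

%ΔQ_{butter} = (26970 − 15980)/avg = 10990/21475 = 0.511757…
%ΔP_{margarine} = (3.66 − 2.71)/avg = 0.95/3.185 = 0.298273…
E_cross = (10990/21475) / (0.95/3.185) = 1.7157…
E_cross > 0 ⇒ the goods are substitutes.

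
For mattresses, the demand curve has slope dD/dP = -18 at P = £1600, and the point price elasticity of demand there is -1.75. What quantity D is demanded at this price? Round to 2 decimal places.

Ed = (dD/dP)·(P/D) ⇒ D = (dD/dP)·P/Ed = (-18)·1600/(-1.75) = 16457.1428…

16457.14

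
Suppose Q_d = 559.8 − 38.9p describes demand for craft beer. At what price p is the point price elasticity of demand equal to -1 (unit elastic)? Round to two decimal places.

Ed = −38.9p/(559.8 − 38.9p). Set this equal to -1:
38.9p = 1·(559.8 − 38.9p) ⇒ 38.9p(1 + 1) = 1·559.8
p = 1·559.8 / (38.9·2) = 7.1953…

7.20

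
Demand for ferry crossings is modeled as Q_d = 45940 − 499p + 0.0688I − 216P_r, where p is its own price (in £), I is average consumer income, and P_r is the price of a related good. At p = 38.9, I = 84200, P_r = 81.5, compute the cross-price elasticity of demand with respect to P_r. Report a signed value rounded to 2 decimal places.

At the given values, Q_d = 45940 − 499(38.9) + 0.0688(84200) − 216(81.5) = 14717.86.
∂Q_d/∂P_r = -216.
E = (-216) × (81.5/14717.86) = -1.1960…

-1.20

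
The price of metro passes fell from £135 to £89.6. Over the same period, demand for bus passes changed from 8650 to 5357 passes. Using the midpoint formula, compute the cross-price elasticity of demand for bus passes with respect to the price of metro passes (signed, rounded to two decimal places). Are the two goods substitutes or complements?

1.16; substitutes

%ΔQ_{bus passes} = (5357 − 8650)/avg = -3293/7003.5 = -0.470193…
%ΔP_{metro passes} = (89.6 − 135)/avg = -45.4/112.3 = -0.404274…
E_cross = (-3293/7003.5) / (-45.4/112.3) = 1.1630…
E_cross > 0 ⇒ the goods are substitutes.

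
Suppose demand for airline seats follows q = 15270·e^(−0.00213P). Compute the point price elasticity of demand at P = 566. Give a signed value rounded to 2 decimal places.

dq/dP = −0.00213·q = -9.74186. At P = 566, q = 4573.64.
Ed = (dq/dP)·(P/q) = (-9.74186) × (566/4573.64) = -1.2055…

-1.21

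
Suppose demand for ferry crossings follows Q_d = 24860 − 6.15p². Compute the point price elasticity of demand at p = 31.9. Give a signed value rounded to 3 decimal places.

dQ_d/dp = −2·6.15·p = -392.37. At p = 31.9, Q_d = 18601.6985.
Ed = (dQ_d/dp)·(p/Q_d) = (-392.37) × (31.9/18601.6985) = -0.67287…

-0.673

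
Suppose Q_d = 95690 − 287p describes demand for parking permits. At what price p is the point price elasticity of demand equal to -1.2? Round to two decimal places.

181.86

Ed = −287p/(95690 − 287p). Set this equal to -1.2:
287p = 1.2·(95690 − 287p) ⇒ 287p(1 + 1.2) = 1.2·95690
p = 1.2·95690 / (287·2.2) = 181.8625…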